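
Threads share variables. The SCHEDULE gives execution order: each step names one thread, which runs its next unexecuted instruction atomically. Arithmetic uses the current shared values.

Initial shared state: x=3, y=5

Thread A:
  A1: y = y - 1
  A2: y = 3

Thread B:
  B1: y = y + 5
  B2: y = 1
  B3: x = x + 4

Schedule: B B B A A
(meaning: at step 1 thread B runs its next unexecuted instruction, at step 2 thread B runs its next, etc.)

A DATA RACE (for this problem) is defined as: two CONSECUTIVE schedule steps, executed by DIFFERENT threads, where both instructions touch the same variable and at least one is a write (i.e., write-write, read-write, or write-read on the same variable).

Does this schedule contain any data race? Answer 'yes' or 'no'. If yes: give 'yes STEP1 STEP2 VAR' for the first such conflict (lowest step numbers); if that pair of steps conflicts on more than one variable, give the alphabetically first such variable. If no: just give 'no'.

Answer: no

Derivation:
Steps 1,2: same thread (B). No race.
Steps 2,3: same thread (B). No race.
Steps 3,4: B(r=x,w=x) vs A(r=y,w=y). No conflict.
Steps 4,5: same thread (A). No race.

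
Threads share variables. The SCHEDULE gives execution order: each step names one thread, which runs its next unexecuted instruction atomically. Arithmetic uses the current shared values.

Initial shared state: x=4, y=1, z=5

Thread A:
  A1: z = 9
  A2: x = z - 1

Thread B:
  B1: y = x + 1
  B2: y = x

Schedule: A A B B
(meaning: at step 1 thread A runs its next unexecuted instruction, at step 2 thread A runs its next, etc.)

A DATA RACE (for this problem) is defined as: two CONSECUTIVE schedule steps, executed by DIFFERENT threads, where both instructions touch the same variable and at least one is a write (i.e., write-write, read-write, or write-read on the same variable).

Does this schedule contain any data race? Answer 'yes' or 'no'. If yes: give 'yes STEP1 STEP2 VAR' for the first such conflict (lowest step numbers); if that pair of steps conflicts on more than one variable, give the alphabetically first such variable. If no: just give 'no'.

Steps 1,2: same thread (A). No race.
Steps 2,3: A(x = z - 1) vs B(y = x + 1). RACE on x (W-R).
Steps 3,4: same thread (B). No race.
First conflict at steps 2,3.

Answer: yes 2 3 x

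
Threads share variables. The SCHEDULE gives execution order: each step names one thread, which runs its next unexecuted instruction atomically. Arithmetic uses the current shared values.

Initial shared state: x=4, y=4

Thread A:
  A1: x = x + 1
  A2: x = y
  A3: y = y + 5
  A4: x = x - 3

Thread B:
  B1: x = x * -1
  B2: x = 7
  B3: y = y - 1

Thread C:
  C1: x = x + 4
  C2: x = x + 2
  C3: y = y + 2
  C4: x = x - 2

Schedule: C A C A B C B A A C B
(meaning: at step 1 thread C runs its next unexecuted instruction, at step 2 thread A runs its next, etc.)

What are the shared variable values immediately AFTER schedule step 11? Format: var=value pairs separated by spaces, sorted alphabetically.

Step 1: thread C executes C1 (x = x + 4). Shared: x=8 y=4. PCs: A@0 B@0 C@1
Step 2: thread A executes A1 (x = x + 1). Shared: x=9 y=4. PCs: A@1 B@0 C@1
Step 3: thread C executes C2 (x = x + 2). Shared: x=11 y=4. PCs: A@1 B@0 C@2
Step 4: thread A executes A2 (x = y). Shared: x=4 y=4. PCs: A@2 B@0 C@2
Step 5: thread B executes B1 (x = x * -1). Shared: x=-4 y=4. PCs: A@2 B@1 C@2
Step 6: thread C executes C3 (y = y + 2). Shared: x=-4 y=6. PCs: A@2 B@1 C@3
Step 7: thread B executes B2 (x = 7). Shared: x=7 y=6. PCs: A@2 B@2 C@3
Step 8: thread A executes A3 (y = y + 5). Shared: x=7 y=11. PCs: A@3 B@2 C@3
Step 9: thread A executes A4 (x = x - 3). Shared: x=4 y=11. PCs: A@4 B@2 C@3
Step 10: thread C executes C4 (x = x - 2). Shared: x=2 y=11. PCs: A@4 B@2 C@4
Step 11: thread B executes B3 (y = y - 1). Shared: x=2 y=10. PCs: A@4 B@3 C@4

Answer: x=2 y=10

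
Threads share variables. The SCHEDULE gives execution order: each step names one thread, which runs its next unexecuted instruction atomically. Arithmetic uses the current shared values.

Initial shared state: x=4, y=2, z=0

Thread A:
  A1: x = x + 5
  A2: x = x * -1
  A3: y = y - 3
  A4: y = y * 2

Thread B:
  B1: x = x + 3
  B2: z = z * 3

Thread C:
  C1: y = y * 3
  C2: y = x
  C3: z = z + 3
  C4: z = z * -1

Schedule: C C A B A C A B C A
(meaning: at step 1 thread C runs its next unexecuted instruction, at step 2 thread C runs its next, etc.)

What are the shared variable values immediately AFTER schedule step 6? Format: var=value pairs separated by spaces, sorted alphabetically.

Step 1: thread C executes C1 (y = y * 3). Shared: x=4 y=6 z=0. PCs: A@0 B@0 C@1
Step 2: thread C executes C2 (y = x). Shared: x=4 y=4 z=0. PCs: A@0 B@0 C@2
Step 3: thread A executes A1 (x = x + 5). Shared: x=9 y=4 z=0. PCs: A@1 B@0 C@2
Step 4: thread B executes B1 (x = x + 3). Shared: x=12 y=4 z=0. PCs: A@1 B@1 C@2
Step 5: thread A executes A2 (x = x * -1). Shared: x=-12 y=4 z=0. PCs: A@2 B@1 C@2
Step 6: thread C executes C3 (z = z + 3). Shared: x=-12 y=4 z=3. PCs: A@2 B@1 C@3

Answer: x=-12 y=4 z=3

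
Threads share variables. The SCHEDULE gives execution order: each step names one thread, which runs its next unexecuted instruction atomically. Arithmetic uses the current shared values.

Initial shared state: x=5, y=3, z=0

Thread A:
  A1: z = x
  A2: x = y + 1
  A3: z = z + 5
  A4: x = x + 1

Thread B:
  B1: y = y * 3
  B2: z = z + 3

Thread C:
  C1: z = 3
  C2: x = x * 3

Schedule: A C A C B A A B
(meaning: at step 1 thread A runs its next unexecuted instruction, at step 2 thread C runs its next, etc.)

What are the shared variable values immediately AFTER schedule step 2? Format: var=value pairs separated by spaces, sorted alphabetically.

Answer: x=5 y=3 z=3

Derivation:
Step 1: thread A executes A1 (z = x). Shared: x=5 y=3 z=5. PCs: A@1 B@0 C@0
Step 2: thread C executes C1 (z = 3). Shared: x=5 y=3 z=3. PCs: A@1 B@0 C@1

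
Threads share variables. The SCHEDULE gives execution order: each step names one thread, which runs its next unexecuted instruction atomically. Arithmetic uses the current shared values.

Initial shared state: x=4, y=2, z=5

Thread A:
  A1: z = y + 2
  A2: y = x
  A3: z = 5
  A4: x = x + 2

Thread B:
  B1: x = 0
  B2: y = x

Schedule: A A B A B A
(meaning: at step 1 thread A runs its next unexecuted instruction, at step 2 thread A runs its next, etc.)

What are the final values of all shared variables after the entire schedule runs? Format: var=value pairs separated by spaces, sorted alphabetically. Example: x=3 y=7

Step 1: thread A executes A1 (z = y + 2). Shared: x=4 y=2 z=4. PCs: A@1 B@0
Step 2: thread A executes A2 (y = x). Shared: x=4 y=4 z=4. PCs: A@2 B@0
Step 3: thread B executes B1 (x = 0). Shared: x=0 y=4 z=4. PCs: A@2 B@1
Step 4: thread A executes A3 (z = 5). Shared: x=0 y=4 z=5. PCs: A@3 B@1
Step 5: thread B executes B2 (y = x). Shared: x=0 y=0 z=5. PCs: A@3 B@2
Step 6: thread A executes A4 (x = x + 2). Shared: x=2 y=0 z=5. PCs: A@4 B@2

Answer: x=2 y=0 z=5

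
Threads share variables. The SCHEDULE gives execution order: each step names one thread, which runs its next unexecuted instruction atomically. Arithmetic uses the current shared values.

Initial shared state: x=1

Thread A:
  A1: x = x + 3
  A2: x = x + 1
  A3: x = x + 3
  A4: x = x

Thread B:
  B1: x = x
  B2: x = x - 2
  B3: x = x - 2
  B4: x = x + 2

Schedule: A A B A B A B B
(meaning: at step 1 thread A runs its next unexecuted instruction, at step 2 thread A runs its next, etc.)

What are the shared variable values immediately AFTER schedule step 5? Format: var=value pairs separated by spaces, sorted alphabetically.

Answer: x=6

Derivation:
Step 1: thread A executes A1 (x = x + 3). Shared: x=4. PCs: A@1 B@0
Step 2: thread A executes A2 (x = x + 1). Shared: x=5. PCs: A@2 B@0
Step 3: thread B executes B1 (x = x). Shared: x=5. PCs: A@2 B@1
Step 4: thread A executes A3 (x = x + 3). Shared: x=8. PCs: A@3 B@1
Step 5: thread B executes B2 (x = x - 2). Shared: x=6. PCs: A@3 B@2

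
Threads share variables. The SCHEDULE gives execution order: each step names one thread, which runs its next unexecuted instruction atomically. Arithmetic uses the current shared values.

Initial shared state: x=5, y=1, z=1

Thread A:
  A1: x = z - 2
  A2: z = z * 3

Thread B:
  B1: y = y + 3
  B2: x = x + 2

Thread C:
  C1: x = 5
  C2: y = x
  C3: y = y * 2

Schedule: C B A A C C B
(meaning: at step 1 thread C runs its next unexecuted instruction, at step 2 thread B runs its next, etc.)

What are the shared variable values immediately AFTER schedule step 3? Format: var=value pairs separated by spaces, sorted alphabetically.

Answer: x=-1 y=4 z=1

Derivation:
Step 1: thread C executes C1 (x = 5). Shared: x=5 y=1 z=1. PCs: A@0 B@0 C@1
Step 2: thread B executes B1 (y = y + 3). Shared: x=5 y=4 z=1. PCs: A@0 B@1 C@1
Step 3: thread A executes A1 (x = z - 2). Shared: x=-1 y=4 z=1. PCs: A@1 B@1 C@1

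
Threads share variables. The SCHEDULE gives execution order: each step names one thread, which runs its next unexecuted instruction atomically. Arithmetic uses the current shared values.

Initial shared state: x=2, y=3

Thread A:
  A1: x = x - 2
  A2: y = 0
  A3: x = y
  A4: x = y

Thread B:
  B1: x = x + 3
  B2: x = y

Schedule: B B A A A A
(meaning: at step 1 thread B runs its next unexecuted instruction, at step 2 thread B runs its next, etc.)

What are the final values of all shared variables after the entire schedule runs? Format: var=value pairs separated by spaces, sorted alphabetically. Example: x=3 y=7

Step 1: thread B executes B1 (x = x + 3). Shared: x=5 y=3. PCs: A@0 B@1
Step 2: thread B executes B2 (x = y). Shared: x=3 y=3. PCs: A@0 B@2
Step 3: thread A executes A1 (x = x - 2). Shared: x=1 y=3. PCs: A@1 B@2
Step 4: thread A executes A2 (y = 0). Shared: x=1 y=0. PCs: A@2 B@2
Step 5: thread A executes A3 (x = y). Shared: x=0 y=0. PCs: A@3 B@2
Step 6: thread A executes A4 (x = y). Shared: x=0 y=0. PCs: A@4 B@2

Answer: x=0 y=0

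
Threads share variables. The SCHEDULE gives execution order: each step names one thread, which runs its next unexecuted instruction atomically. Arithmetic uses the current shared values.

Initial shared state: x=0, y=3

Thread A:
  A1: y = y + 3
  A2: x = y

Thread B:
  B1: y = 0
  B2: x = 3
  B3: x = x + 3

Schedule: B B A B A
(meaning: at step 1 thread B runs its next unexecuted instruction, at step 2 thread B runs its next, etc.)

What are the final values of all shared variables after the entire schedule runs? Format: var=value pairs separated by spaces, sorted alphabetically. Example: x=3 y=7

Answer: x=3 y=3

Derivation:
Step 1: thread B executes B1 (y = 0). Shared: x=0 y=0. PCs: A@0 B@1
Step 2: thread B executes B2 (x = 3). Shared: x=3 y=0. PCs: A@0 B@2
Step 3: thread A executes A1 (y = y + 3). Shared: x=3 y=3. PCs: A@1 B@2
Step 4: thread B executes B3 (x = x + 3). Shared: x=6 y=3. PCs: A@1 B@3
Step 5: thread A executes A2 (x = y). Shared: x=3 y=3. PCs: A@2 B@3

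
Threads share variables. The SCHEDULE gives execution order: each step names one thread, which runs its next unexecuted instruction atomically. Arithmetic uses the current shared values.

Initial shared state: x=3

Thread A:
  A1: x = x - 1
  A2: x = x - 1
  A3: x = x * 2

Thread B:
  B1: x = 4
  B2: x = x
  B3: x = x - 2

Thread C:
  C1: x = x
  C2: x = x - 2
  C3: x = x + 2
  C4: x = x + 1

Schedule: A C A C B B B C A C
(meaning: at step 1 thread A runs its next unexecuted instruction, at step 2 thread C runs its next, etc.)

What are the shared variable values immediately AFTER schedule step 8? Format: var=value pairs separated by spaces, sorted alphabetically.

Step 1: thread A executes A1 (x = x - 1). Shared: x=2. PCs: A@1 B@0 C@0
Step 2: thread C executes C1 (x = x). Shared: x=2. PCs: A@1 B@0 C@1
Step 3: thread A executes A2 (x = x - 1). Shared: x=1. PCs: A@2 B@0 C@1
Step 4: thread C executes C2 (x = x - 2). Shared: x=-1. PCs: A@2 B@0 C@2
Step 5: thread B executes B1 (x = 4). Shared: x=4. PCs: A@2 B@1 C@2
Step 6: thread B executes B2 (x = x). Shared: x=4. PCs: A@2 B@2 C@2
Step 7: thread B executes B3 (x = x - 2). Shared: x=2. PCs: A@2 B@3 C@2
Step 8: thread C executes C3 (x = x + 2). Shared: x=4. PCs: A@2 B@3 C@3

Answer: x=4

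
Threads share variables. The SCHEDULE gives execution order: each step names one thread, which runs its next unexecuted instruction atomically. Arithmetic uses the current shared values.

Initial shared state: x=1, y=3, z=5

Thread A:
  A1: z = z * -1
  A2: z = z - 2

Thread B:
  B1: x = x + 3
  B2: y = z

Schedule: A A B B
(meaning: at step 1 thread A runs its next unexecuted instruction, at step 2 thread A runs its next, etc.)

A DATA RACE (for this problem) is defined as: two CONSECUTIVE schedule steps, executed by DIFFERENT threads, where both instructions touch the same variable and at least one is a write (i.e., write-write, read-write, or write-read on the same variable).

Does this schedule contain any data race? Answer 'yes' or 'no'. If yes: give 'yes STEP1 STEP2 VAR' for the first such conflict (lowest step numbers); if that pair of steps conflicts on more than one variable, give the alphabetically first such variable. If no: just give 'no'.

Answer: no

Derivation:
Steps 1,2: same thread (A). No race.
Steps 2,3: A(r=z,w=z) vs B(r=x,w=x). No conflict.
Steps 3,4: same thread (B). No race.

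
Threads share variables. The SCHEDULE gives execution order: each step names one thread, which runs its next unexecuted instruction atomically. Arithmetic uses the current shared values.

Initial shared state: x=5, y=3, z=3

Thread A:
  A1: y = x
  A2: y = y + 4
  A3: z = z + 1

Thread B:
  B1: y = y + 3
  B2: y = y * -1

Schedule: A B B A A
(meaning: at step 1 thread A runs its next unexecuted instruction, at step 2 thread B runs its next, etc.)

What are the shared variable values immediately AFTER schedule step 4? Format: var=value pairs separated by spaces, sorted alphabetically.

Answer: x=5 y=-4 z=3

Derivation:
Step 1: thread A executes A1 (y = x). Shared: x=5 y=5 z=3. PCs: A@1 B@0
Step 2: thread B executes B1 (y = y + 3). Shared: x=5 y=8 z=3. PCs: A@1 B@1
Step 3: thread B executes B2 (y = y * -1). Shared: x=5 y=-8 z=3. PCs: A@1 B@2
Step 4: thread A executes A2 (y = y + 4). Shared: x=5 y=-4 z=3. PCs: A@2 B@2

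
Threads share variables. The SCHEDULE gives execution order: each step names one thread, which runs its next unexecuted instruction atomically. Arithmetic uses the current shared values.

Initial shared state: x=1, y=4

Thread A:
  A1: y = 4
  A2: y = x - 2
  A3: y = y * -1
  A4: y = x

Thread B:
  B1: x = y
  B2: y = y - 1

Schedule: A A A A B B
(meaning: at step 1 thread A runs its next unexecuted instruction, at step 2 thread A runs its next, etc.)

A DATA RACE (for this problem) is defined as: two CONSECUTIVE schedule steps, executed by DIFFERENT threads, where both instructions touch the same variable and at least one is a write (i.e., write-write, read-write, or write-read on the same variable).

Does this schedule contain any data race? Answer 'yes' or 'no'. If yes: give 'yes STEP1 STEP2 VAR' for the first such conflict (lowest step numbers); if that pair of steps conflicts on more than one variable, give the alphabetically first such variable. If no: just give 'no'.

Steps 1,2: same thread (A). No race.
Steps 2,3: same thread (A). No race.
Steps 3,4: same thread (A). No race.
Steps 4,5: A(y = x) vs B(x = y). RACE on x (R-W), y (W-R). Multiple vars; alphabetically first is x.
Steps 5,6: same thread (B). No race.
First conflict at steps 4,5.

Answer: yes 4 5 x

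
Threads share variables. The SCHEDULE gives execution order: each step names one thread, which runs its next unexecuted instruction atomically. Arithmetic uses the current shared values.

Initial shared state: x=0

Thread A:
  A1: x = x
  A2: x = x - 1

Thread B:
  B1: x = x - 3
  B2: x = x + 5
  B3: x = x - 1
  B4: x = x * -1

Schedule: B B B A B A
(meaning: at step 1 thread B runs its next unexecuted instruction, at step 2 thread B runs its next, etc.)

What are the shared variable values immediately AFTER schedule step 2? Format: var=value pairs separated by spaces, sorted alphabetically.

Step 1: thread B executes B1 (x = x - 3). Shared: x=-3. PCs: A@0 B@1
Step 2: thread B executes B2 (x = x + 5). Shared: x=2. PCs: A@0 B@2

Answer: x=2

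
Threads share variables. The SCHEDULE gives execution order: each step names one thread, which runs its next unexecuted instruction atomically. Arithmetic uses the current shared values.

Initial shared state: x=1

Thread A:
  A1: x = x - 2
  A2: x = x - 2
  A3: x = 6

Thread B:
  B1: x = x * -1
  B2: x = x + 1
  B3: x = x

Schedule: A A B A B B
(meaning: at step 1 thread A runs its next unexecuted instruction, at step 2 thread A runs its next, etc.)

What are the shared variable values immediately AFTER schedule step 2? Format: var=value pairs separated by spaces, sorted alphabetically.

Step 1: thread A executes A1 (x = x - 2). Shared: x=-1. PCs: A@1 B@0
Step 2: thread A executes A2 (x = x - 2). Shared: x=-3. PCs: A@2 B@0

Answer: x=-3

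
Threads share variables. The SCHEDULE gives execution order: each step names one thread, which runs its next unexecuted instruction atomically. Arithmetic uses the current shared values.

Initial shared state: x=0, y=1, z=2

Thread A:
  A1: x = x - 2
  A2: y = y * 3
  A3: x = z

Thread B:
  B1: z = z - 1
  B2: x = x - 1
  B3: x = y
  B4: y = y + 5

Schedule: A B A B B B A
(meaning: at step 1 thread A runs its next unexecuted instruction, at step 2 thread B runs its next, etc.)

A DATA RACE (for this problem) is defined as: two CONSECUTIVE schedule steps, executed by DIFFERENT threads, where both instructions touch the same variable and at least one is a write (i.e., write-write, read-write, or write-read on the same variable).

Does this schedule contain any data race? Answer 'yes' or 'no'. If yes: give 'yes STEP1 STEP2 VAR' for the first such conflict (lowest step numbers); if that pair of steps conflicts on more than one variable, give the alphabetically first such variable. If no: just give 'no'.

Steps 1,2: A(r=x,w=x) vs B(r=z,w=z). No conflict.
Steps 2,3: B(r=z,w=z) vs A(r=y,w=y). No conflict.
Steps 3,4: A(r=y,w=y) vs B(r=x,w=x). No conflict.
Steps 4,5: same thread (B). No race.
Steps 5,6: same thread (B). No race.
Steps 6,7: B(r=y,w=y) vs A(r=z,w=x). No conflict.

Answer: no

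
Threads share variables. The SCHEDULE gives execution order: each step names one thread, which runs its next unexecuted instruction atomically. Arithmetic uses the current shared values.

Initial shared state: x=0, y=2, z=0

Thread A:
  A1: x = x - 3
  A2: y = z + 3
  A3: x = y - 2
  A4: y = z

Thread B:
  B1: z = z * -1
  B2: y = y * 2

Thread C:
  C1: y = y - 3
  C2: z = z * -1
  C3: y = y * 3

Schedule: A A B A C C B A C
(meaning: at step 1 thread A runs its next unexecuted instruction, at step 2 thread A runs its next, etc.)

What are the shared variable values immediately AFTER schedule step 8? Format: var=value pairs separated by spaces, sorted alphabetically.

Answer: x=1 y=0 z=0

Derivation:
Step 1: thread A executes A1 (x = x - 3). Shared: x=-3 y=2 z=0. PCs: A@1 B@0 C@0
Step 2: thread A executes A2 (y = z + 3). Shared: x=-3 y=3 z=0. PCs: A@2 B@0 C@0
Step 3: thread B executes B1 (z = z * -1). Shared: x=-3 y=3 z=0. PCs: A@2 B@1 C@0
Step 4: thread A executes A3 (x = y - 2). Shared: x=1 y=3 z=0. PCs: A@3 B@1 C@0
Step 5: thread C executes C1 (y = y - 3). Shared: x=1 y=0 z=0. PCs: A@3 B@1 C@1
Step 6: thread C executes C2 (z = z * -1). Shared: x=1 y=0 z=0. PCs: A@3 B@1 C@2
Step 7: thread B executes B2 (y = y * 2). Shared: x=1 y=0 z=0. PCs: A@3 B@2 C@2
Step 8: thread A executes A4 (y = z). Shared: x=1 y=0 z=0. PCs: A@4 B@2 C@2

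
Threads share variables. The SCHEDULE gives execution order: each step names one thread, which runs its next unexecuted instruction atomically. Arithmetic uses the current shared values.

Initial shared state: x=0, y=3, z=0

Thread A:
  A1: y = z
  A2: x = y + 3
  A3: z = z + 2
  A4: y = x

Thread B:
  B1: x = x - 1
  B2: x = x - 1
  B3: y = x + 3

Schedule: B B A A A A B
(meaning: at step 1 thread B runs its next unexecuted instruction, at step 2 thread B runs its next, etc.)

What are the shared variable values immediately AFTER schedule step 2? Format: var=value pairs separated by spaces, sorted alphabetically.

Step 1: thread B executes B1 (x = x - 1). Shared: x=-1 y=3 z=0. PCs: A@0 B@1
Step 2: thread B executes B2 (x = x - 1). Shared: x=-2 y=3 z=0. PCs: A@0 B@2

Answer: x=-2 y=3 z=0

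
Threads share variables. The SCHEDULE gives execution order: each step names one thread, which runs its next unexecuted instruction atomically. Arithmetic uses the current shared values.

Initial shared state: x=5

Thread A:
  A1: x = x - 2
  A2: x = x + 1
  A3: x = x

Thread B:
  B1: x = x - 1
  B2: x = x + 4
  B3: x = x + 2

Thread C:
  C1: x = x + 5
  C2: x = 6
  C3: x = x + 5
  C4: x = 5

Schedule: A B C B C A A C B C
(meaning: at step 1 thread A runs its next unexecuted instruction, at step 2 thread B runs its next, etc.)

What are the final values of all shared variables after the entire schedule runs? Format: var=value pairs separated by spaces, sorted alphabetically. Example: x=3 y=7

Answer: x=5

Derivation:
Step 1: thread A executes A1 (x = x - 2). Shared: x=3. PCs: A@1 B@0 C@0
Step 2: thread B executes B1 (x = x - 1). Shared: x=2. PCs: A@1 B@1 C@0
Step 3: thread C executes C1 (x = x + 5). Shared: x=7. PCs: A@1 B@1 C@1
Step 4: thread B executes B2 (x = x + 4). Shared: x=11. PCs: A@1 B@2 C@1
Step 5: thread C executes C2 (x = 6). Shared: x=6. PCs: A@1 B@2 C@2
Step 6: thread A executes A2 (x = x + 1). Shared: x=7. PCs: A@2 B@2 C@2
Step 7: thread A executes A3 (x = x). Shared: x=7. PCs: A@3 B@2 C@2
Step 8: thread C executes C3 (x = x + 5). Shared: x=12. PCs: A@3 B@2 C@3
Step 9: thread B executes B3 (x = x + 2). Shared: x=14. PCs: A@3 B@3 C@3
Step 10: thread C executes C4 (x = 5). Shared: x=5. PCs: A@3 B@3 C@4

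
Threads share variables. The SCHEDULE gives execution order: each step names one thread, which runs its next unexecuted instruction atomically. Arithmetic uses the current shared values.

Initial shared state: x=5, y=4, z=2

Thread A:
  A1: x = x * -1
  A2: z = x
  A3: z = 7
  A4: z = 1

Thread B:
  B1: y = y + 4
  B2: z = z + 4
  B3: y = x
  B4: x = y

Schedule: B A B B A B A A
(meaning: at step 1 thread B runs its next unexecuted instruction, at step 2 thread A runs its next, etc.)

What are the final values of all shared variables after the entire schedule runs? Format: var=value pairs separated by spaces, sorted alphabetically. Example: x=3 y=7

Step 1: thread B executes B1 (y = y + 4). Shared: x=5 y=8 z=2. PCs: A@0 B@1
Step 2: thread A executes A1 (x = x * -1). Shared: x=-5 y=8 z=2. PCs: A@1 B@1
Step 3: thread B executes B2 (z = z + 4). Shared: x=-5 y=8 z=6. PCs: A@1 B@2
Step 4: thread B executes B3 (y = x). Shared: x=-5 y=-5 z=6. PCs: A@1 B@3
Step 5: thread A executes A2 (z = x). Shared: x=-5 y=-5 z=-5. PCs: A@2 B@3
Step 6: thread B executes B4 (x = y). Shared: x=-5 y=-5 z=-5. PCs: A@2 B@4
Step 7: thread A executes A3 (z = 7). Shared: x=-5 y=-5 z=7. PCs: A@3 B@4
Step 8: thread A executes A4 (z = 1). Shared: x=-5 y=-5 z=1. PCs: A@4 B@4

Answer: x=-5 y=-5 z=1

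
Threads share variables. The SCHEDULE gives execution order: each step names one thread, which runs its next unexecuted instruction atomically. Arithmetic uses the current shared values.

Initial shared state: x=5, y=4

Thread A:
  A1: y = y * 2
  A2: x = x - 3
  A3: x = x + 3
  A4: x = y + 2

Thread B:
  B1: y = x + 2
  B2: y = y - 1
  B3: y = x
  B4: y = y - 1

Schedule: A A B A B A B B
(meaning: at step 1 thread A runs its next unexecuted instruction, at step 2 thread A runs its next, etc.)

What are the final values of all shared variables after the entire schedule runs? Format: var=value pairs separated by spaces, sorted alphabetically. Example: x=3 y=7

Answer: x=5 y=4

Derivation:
Step 1: thread A executes A1 (y = y * 2). Shared: x=5 y=8. PCs: A@1 B@0
Step 2: thread A executes A2 (x = x - 3). Shared: x=2 y=8. PCs: A@2 B@0
Step 3: thread B executes B1 (y = x + 2). Shared: x=2 y=4. PCs: A@2 B@1
Step 4: thread A executes A3 (x = x + 3). Shared: x=5 y=4. PCs: A@3 B@1
Step 5: thread B executes B2 (y = y - 1). Shared: x=5 y=3. PCs: A@3 B@2
Step 6: thread A executes A4 (x = y + 2). Shared: x=5 y=3. PCs: A@4 B@2
Step 7: thread B executes B3 (y = x). Shared: x=5 y=5. PCs: A@4 B@3
Step 8: thread B executes B4 (y = y - 1). Shared: x=5 y=4. PCs: A@4 B@4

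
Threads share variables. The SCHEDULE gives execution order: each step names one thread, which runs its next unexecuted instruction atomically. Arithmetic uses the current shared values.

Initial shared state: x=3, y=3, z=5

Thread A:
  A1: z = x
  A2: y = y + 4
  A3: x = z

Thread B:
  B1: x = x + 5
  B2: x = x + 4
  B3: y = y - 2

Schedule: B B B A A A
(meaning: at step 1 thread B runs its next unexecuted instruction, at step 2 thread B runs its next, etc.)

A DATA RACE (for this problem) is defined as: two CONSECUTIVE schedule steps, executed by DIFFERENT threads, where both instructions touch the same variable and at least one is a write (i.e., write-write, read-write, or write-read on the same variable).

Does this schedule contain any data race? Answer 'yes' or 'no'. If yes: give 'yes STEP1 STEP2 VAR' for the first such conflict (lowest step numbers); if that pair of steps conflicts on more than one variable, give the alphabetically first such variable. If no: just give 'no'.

Steps 1,2: same thread (B). No race.
Steps 2,3: same thread (B). No race.
Steps 3,4: B(r=y,w=y) vs A(r=x,w=z). No conflict.
Steps 4,5: same thread (A). No race.
Steps 5,6: same thread (A). No race.

Answer: no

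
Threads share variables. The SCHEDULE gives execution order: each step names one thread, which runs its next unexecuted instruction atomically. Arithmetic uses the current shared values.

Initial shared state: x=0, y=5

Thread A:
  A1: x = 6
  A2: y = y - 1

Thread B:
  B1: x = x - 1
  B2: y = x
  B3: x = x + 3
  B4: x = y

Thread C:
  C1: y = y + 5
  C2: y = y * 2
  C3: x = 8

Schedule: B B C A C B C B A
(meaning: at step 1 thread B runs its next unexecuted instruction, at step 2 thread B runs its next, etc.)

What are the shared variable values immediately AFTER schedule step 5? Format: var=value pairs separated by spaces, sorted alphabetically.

Answer: x=6 y=8

Derivation:
Step 1: thread B executes B1 (x = x - 1). Shared: x=-1 y=5. PCs: A@0 B@1 C@0
Step 2: thread B executes B2 (y = x). Shared: x=-1 y=-1. PCs: A@0 B@2 C@0
Step 3: thread C executes C1 (y = y + 5). Shared: x=-1 y=4. PCs: A@0 B@2 C@1
Step 4: thread A executes A1 (x = 6). Shared: x=6 y=4. PCs: A@1 B@2 C@1
Step 5: thread C executes C2 (y = y * 2). Shared: x=6 y=8. PCs: A@1 B@2 C@2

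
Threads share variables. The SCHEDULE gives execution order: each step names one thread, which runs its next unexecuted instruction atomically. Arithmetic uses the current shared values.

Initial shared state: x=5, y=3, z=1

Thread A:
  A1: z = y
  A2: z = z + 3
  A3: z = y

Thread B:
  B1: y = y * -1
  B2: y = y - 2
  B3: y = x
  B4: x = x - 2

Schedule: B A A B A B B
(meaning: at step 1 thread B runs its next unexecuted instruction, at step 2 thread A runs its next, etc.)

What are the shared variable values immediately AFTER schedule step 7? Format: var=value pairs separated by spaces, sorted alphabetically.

Step 1: thread B executes B1 (y = y * -1). Shared: x=5 y=-3 z=1. PCs: A@0 B@1
Step 2: thread A executes A1 (z = y). Shared: x=5 y=-3 z=-3. PCs: A@1 B@1
Step 3: thread A executes A2 (z = z + 3). Shared: x=5 y=-3 z=0. PCs: A@2 B@1
Step 4: thread B executes B2 (y = y - 2). Shared: x=5 y=-5 z=0. PCs: A@2 B@2
Step 5: thread A executes A3 (z = y). Shared: x=5 y=-5 z=-5. PCs: A@3 B@2
Step 6: thread B executes B3 (y = x). Shared: x=5 y=5 z=-5. PCs: A@3 B@3
Step 7: thread B executes B4 (x = x - 2). Shared: x=3 y=5 z=-5. PCs: A@3 B@4

Answer: x=3 y=5 z=-5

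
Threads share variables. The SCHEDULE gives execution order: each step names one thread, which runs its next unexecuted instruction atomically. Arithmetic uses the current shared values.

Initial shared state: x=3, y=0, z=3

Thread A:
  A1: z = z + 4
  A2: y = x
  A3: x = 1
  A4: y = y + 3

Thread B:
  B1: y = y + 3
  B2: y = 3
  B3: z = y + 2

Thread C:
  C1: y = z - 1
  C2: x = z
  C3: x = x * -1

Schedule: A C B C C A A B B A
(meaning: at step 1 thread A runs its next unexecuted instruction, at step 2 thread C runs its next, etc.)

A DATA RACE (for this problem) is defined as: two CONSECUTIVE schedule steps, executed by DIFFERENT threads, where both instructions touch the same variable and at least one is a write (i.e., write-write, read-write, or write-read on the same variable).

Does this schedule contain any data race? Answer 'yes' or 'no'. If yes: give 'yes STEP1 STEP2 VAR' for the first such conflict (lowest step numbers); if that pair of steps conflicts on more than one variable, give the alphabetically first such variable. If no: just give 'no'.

Steps 1,2: A(z = z + 4) vs C(y = z - 1). RACE on z (W-R).
Steps 2,3: C(y = z - 1) vs B(y = y + 3). RACE on y (W-W).
Steps 3,4: B(r=y,w=y) vs C(r=z,w=x). No conflict.
Steps 4,5: same thread (C). No race.
Steps 5,6: C(x = x * -1) vs A(y = x). RACE on x (W-R).
Steps 6,7: same thread (A). No race.
Steps 7,8: A(r=-,w=x) vs B(r=-,w=y). No conflict.
Steps 8,9: same thread (B). No race.
Steps 9,10: B(z = y + 2) vs A(y = y + 3). RACE on y (R-W).
First conflict at steps 1,2.

Answer: yes 1 2 z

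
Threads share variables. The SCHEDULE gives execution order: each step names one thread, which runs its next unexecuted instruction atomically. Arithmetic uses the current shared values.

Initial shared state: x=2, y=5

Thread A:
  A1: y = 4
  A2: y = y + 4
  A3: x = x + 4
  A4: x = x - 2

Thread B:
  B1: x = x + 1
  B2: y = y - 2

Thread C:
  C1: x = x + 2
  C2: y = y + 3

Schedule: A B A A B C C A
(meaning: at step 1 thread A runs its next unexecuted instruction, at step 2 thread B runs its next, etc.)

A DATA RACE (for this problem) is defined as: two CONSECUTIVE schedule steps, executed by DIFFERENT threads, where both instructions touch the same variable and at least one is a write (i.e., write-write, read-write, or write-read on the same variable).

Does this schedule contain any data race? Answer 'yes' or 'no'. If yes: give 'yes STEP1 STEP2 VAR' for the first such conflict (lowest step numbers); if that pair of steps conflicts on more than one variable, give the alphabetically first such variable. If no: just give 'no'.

Steps 1,2: A(r=-,w=y) vs B(r=x,w=x). No conflict.
Steps 2,3: B(r=x,w=x) vs A(r=y,w=y). No conflict.
Steps 3,4: same thread (A). No race.
Steps 4,5: A(r=x,w=x) vs B(r=y,w=y). No conflict.
Steps 5,6: B(r=y,w=y) vs C(r=x,w=x). No conflict.
Steps 6,7: same thread (C). No race.
Steps 7,8: C(r=y,w=y) vs A(r=x,w=x). No conflict.

Answer: no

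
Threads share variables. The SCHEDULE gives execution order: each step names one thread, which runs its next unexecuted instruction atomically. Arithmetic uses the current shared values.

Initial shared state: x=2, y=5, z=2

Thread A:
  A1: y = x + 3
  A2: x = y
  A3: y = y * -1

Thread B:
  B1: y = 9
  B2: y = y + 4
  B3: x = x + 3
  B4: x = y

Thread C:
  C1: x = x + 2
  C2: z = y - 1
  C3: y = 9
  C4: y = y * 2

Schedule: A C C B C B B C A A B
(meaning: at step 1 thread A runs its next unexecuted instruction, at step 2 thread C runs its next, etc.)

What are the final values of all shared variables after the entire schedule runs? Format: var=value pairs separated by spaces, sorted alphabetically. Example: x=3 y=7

Answer: x=-26 y=-26 z=4

Derivation:
Step 1: thread A executes A1 (y = x + 3). Shared: x=2 y=5 z=2. PCs: A@1 B@0 C@0
Step 2: thread C executes C1 (x = x + 2). Shared: x=4 y=5 z=2. PCs: A@1 B@0 C@1
Step 3: thread C executes C2 (z = y - 1). Shared: x=4 y=5 z=4. PCs: A@1 B@0 C@2
Step 4: thread B executes B1 (y = 9). Shared: x=4 y=9 z=4. PCs: A@1 B@1 C@2
Step 5: thread C executes C3 (y = 9). Shared: x=4 y=9 z=4. PCs: A@1 B@1 C@3
Step 6: thread B executes B2 (y = y + 4). Shared: x=4 y=13 z=4. PCs: A@1 B@2 C@3
Step 7: thread B executes B3 (x = x + 3). Shared: x=7 y=13 z=4. PCs: A@1 B@3 C@3
Step 8: thread C executes C4 (y = y * 2). Shared: x=7 y=26 z=4. PCs: A@1 B@3 C@4
Step 9: thread A executes A2 (x = y). Shared: x=26 y=26 z=4. PCs: A@2 B@3 C@4
Step 10: thread A executes A3 (y = y * -1). Shared: x=26 y=-26 z=4. PCs: A@3 B@3 C@4
Step 11: thread B executes B4 (x = y). Shared: x=-26 y=-26 z=4. PCs: A@3 B@4 C@4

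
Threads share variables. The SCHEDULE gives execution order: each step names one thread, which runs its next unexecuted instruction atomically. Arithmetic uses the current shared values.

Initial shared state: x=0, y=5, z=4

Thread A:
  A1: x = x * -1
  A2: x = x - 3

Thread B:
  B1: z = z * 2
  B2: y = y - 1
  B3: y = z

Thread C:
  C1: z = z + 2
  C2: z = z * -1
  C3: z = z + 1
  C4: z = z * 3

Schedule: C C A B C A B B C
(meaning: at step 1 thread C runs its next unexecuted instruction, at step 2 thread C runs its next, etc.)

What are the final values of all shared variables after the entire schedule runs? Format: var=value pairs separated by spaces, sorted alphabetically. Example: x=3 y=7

Step 1: thread C executes C1 (z = z + 2). Shared: x=0 y=5 z=6. PCs: A@0 B@0 C@1
Step 2: thread C executes C2 (z = z * -1). Shared: x=0 y=5 z=-6. PCs: A@0 B@0 C@2
Step 3: thread A executes A1 (x = x * -1). Shared: x=0 y=5 z=-6. PCs: A@1 B@0 C@2
Step 4: thread B executes B1 (z = z * 2). Shared: x=0 y=5 z=-12. PCs: A@1 B@1 C@2
Step 5: thread C executes C3 (z = z + 1). Shared: x=0 y=5 z=-11. PCs: A@1 B@1 C@3
Step 6: thread A executes A2 (x = x - 3). Shared: x=-3 y=5 z=-11. PCs: A@2 B@1 C@3
Step 7: thread B executes B2 (y = y - 1). Shared: x=-3 y=4 z=-11. PCs: A@2 B@2 C@3
Step 8: thread B executes B3 (y = z). Shared: x=-3 y=-11 z=-11. PCs: A@2 B@3 C@3
Step 9: thread C executes C4 (z = z * 3). Shared: x=-3 y=-11 z=-33. PCs: A@2 B@3 C@4

Answer: x=-3 y=-11 z=-33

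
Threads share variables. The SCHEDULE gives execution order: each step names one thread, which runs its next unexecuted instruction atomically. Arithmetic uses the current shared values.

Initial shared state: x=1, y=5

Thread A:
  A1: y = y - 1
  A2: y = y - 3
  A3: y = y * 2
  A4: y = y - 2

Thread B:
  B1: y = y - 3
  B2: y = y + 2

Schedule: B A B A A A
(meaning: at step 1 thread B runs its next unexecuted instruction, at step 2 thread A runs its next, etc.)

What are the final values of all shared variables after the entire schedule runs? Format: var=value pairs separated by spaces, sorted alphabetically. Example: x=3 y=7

Step 1: thread B executes B1 (y = y - 3). Shared: x=1 y=2. PCs: A@0 B@1
Step 2: thread A executes A1 (y = y - 1). Shared: x=1 y=1. PCs: A@1 B@1
Step 3: thread B executes B2 (y = y + 2). Shared: x=1 y=3. PCs: A@1 B@2
Step 4: thread A executes A2 (y = y - 3). Shared: x=1 y=0. PCs: A@2 B@2
Step 5: thread A executes A3 (y = y * 2). Shared: x=1 y=0. PCs: A@3 B@2
Step 6: thread A executes A4 (y = y - 2). Shared: x=1 y=-2. PCs: A@4 B@2

Answer: x=1 y=-2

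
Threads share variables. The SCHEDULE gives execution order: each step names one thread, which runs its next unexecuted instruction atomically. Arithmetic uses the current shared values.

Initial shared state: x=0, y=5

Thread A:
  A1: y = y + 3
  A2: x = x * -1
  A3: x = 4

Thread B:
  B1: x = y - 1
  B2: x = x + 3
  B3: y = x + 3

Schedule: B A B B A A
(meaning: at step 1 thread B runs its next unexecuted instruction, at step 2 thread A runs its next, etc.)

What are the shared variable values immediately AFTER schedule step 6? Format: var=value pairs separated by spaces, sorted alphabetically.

Answer: x=4 y=10

Derivation:
Step 1: thread B executes B1 (x = y - 1). Shared: x=4 y=5. PCs: A@0 B@1
Step 2: thread A executes A1 (y = y + 3). Shared: x=4 y=8. PCs: A@1 B@1
Step 3: thread B executes B2 (x = x + 3). Shared: x=7 y=8. PCs: A@1 B@2
Step 4: thread B executes B3 (y = x + 3). Shared: x=7 y=10. PCs: A@1 B@3
Step 5: thread A executes A2 (x = x * -1). Shared: x=-7 y=10. PCs: A@2 B@3
Step 6: thread A executes A3 (x = 4). Shared: x=4 y=10. PCs: A@3 B@3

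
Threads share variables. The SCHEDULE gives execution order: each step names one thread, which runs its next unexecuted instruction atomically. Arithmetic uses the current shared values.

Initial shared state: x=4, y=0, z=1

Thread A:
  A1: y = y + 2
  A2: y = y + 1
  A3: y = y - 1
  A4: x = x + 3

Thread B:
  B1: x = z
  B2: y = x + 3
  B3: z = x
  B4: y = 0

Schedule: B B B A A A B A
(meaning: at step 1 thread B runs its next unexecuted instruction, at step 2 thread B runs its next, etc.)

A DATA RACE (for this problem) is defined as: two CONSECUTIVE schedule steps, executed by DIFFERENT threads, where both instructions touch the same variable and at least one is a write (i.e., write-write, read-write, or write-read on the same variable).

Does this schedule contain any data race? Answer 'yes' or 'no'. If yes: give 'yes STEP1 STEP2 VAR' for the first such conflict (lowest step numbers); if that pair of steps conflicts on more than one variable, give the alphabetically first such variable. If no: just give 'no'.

Steps 1,2: same thread (B). No race.
Steps 2,3: same thread (B). No race.
Steps 3,4: B(r=x,w=z) vs A(r=y,w=y). No conflict.
Steps 4,5: same thread (A). No race.
Steps 5,6: same thread (A). No race.
Steps 6,7: A(y = y - 1) vs B(y = 0). RACE on y (W-W).
Steps 7,8: B(r=-,w=y) vs A(r=x,w=x). No conflict.
First conflict at steps 6,7.

Answer: yes 6 7 y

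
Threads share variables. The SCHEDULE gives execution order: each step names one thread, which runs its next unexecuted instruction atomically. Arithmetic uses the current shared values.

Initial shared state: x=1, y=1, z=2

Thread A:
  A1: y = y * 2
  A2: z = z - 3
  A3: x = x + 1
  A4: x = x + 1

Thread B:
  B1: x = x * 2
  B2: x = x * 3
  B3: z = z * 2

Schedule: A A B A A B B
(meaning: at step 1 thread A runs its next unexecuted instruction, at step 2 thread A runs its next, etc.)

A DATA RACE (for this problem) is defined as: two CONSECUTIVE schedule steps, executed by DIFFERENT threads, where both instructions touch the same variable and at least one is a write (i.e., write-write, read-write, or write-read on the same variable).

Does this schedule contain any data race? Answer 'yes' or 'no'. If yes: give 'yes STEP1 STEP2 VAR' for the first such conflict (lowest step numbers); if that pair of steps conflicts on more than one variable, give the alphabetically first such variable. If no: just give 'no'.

Steps 1,2: same thread (A). No race.
Steps 2,3: A(r=z,w=z) vs B(r=x,w=x). No conflict.
Steps 3,4: B(x = x * 2) vs A(x = x + 1). RACE on x (W-W).
Steps 4,5: same thread (A). No race.
Steps 5,6: A(x = x + 1) vs B(x = x * 3). RACE on x (W-W).
Steps 6,7: same thread (B). No race.
First conflict at steps 3,4.

Answer: yes 3 4 x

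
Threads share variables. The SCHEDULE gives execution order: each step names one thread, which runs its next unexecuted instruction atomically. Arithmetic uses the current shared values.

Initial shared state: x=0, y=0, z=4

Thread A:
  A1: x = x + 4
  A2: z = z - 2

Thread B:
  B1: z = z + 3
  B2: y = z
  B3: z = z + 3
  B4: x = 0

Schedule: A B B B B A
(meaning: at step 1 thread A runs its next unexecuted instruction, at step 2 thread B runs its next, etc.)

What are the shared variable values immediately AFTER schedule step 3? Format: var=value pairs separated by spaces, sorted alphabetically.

Answer: x=4 y=7 z=7

Derivation:
Step 1: thread A executes A1 (x = x + 4). Shared: x=4 y=0 z=4. PCs: A@1 B@0
Step 2: thread B executes B1 (z = z + 3). Shared: x=4 y=0 z=7. PCs: A@1 B@1
Step 3: thread B executes B2 (y = z). Shared: x=4 y=7 z=7. PCs: A@1 B@2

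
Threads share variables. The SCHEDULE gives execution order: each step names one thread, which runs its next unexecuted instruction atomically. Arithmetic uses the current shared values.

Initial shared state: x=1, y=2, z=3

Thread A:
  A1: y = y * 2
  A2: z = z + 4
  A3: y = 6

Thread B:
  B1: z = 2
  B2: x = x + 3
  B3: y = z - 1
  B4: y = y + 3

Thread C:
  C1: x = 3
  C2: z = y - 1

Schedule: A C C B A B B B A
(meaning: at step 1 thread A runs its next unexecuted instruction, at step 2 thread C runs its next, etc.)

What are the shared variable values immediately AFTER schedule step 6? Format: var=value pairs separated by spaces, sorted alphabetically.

Answer: x=6 y=4 z=6

Derivation:
Step 1: thread A executes A1 (y = y * 2). Shared: x=1 y=4 z=3. PCs: A@1 B@0 C@0
Step 2: thread C executes C1 (x = 3). Shared: x=3 y=4 z=3. PCs: A@1 B@0 C@1
Step 3: thread C executes C2 (z = y - 1). Shared: x=3 y=4 z=3. PCs: A@1 B@0 C@2
Step 4: thread B executes B1 (z = 2). Shared: x=3 y=4 z=2. PCs: A@1 B@1 C@2
Step 5: thread A executes A2 (z = z + 4). Shared: x=3 y=4 z=6. PCs: A@2 B@1 C@2
Step 6: thread B executes B2 (x = x + 3). Shared: x=6 y=4 z=6. PCs: A@2 B@2 C@2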